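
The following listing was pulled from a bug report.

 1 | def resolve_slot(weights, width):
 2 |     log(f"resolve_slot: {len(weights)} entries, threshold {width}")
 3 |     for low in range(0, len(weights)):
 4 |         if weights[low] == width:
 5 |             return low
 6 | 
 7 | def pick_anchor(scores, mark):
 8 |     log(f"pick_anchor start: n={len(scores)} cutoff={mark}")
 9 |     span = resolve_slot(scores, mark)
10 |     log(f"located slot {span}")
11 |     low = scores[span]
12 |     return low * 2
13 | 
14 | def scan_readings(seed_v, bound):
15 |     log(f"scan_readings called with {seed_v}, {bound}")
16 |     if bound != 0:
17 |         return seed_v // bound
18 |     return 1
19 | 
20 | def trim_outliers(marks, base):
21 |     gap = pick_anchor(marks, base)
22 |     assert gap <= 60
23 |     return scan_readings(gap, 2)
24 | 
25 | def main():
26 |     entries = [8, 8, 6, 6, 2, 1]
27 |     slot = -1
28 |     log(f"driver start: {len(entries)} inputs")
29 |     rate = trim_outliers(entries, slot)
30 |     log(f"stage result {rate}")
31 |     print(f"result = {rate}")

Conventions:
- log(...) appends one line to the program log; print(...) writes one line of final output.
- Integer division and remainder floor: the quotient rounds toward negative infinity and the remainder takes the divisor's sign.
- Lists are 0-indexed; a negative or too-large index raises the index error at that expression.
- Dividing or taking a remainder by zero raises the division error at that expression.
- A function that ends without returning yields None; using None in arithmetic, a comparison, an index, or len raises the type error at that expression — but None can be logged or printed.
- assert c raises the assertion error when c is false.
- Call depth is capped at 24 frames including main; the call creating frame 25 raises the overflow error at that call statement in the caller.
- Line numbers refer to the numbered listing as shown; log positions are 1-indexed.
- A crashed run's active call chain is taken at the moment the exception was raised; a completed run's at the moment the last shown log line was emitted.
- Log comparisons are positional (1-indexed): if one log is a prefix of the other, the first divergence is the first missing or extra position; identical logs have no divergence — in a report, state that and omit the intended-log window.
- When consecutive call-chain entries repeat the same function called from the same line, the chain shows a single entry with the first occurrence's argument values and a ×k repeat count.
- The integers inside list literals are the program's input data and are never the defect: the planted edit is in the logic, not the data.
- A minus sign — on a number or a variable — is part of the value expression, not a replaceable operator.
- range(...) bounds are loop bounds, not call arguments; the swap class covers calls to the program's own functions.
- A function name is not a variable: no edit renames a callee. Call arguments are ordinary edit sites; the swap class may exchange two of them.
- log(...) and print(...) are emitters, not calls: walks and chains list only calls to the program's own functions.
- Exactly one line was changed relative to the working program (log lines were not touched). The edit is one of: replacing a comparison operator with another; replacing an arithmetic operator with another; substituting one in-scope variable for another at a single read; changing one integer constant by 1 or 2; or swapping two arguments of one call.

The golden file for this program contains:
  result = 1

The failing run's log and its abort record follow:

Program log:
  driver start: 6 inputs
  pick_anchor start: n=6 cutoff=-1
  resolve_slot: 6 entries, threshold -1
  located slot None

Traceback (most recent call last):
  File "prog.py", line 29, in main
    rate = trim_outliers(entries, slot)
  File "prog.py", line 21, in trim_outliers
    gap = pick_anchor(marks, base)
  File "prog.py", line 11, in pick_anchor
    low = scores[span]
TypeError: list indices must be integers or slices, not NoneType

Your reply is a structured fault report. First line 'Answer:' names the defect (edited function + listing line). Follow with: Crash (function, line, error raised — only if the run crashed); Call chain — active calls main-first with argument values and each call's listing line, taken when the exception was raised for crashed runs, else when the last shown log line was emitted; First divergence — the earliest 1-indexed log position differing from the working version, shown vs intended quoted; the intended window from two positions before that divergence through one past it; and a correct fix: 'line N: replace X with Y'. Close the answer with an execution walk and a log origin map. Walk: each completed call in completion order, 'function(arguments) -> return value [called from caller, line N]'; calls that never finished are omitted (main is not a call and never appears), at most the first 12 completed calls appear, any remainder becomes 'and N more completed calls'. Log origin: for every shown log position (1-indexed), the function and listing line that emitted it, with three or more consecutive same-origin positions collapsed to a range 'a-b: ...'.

Answer: the defect is in main at line 27.
Key fact: Position 2 is the first bad log line: 'pick_anchor start: n=6 cutoff=-1' should read 'pick_anchor start: n=6 cutoff=1'.
Crash: pick_anchor, line 11, TypeError.
Call chain: main -> trim_outliers([8, 8, 6, 6, 2, 1], -1) (called at line 29) -> pick_anchor([8, 8, 6, 6, 2, 1], -1) (called at line 21).
First divergence: position 2 — shown 'pick_anchor start: n=6 cutoff=-1', intended 'pick_anchor start: n=6 cutoff=1'.
Intended log window:
  1: driver start: 6 inputs
  2: pick_anchor start: n=6 cutoff=1
  3: resolve_slot: 6 entries, threshold 1
Execution walk:
  resolve_slot([8, 8, 6, 6, 2, 1], -1) -> None  [called from pick_anchor, line 9]
Origin of each log line:
  1: emitted by main (line 28)
  2: emitted by pick_anchor (line 8)
  3: emitted by resolve_slot (line 2)
  4: emitted by pick_anchor (line 10)
A correct fix: line 27: replace `-1` with `1`.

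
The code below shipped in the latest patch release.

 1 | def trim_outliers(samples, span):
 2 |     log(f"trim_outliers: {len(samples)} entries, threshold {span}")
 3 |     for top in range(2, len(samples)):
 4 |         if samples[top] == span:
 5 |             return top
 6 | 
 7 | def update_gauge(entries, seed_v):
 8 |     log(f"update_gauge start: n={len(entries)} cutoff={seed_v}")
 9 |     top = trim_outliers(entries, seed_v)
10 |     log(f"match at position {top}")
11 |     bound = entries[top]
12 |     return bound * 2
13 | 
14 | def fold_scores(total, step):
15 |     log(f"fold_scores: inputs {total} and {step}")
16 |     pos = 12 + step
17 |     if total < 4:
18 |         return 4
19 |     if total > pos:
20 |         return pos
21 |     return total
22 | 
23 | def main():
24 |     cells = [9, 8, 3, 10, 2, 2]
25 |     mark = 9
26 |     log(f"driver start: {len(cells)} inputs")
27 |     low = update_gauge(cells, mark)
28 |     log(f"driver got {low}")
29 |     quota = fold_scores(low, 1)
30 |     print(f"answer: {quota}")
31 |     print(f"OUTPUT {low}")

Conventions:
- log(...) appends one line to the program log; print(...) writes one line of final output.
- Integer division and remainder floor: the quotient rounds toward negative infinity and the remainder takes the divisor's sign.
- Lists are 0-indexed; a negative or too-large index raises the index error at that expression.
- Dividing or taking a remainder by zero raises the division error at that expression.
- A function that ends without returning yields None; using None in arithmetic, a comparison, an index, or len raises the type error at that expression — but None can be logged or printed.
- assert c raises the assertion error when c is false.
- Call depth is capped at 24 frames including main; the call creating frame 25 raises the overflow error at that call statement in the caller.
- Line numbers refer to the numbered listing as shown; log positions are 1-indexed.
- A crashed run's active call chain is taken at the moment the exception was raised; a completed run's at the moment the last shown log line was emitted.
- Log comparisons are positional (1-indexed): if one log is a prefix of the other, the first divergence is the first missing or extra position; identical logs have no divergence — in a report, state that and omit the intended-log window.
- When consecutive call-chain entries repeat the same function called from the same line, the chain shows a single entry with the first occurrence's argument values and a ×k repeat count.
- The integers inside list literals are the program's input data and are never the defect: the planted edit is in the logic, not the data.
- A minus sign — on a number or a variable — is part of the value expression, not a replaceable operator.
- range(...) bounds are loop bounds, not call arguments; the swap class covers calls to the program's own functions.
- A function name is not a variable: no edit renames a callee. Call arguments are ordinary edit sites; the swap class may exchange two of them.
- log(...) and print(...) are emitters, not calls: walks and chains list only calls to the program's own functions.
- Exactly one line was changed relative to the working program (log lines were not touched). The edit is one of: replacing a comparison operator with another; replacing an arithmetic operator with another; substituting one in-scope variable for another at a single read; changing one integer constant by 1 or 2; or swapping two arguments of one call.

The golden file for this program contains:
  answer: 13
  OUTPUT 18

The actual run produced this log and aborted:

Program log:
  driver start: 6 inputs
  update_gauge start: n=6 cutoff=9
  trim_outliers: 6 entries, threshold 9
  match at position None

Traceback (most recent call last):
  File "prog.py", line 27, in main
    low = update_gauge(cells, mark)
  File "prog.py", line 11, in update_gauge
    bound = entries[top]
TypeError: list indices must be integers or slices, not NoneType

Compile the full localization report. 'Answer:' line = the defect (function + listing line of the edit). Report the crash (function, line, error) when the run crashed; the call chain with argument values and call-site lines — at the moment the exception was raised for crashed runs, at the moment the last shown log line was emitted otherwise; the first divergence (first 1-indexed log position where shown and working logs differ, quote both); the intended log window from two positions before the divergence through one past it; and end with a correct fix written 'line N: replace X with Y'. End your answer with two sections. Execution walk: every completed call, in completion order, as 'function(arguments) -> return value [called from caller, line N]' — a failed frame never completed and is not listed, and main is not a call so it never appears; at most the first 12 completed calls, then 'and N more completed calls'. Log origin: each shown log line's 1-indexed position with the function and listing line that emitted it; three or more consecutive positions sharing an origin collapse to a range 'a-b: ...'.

Answer: the defect is in trim_outliers at line 3.
Key fact: Position 4 is the first bad log line: 'match at position None' should read 'match at position 0'.
Crash: update_gauge, line 11, TypeError.
Call chain: main -> update_gauge([9, 8, 3, 10, 2, 2], 9) (called at line 27).
First divergence: at position 4 the run shows 'match at position None' where the working version logs 'match at position 0'.
Intended log window:
  2: update_gauge start: n=6 cutoff=9
  3: trim_outliers: 6 entries, threshold 9
  4: match at position 0
  5: driver got 18
Execution walk:
  trim_outliers([9, 8, 3, 10, 2, 2], 9) -> None  [called from update_gauge, line 9]
Log origin:
  1: logged in main at line 26
  2: logged in update_gauge at line 8
  3: logged in trim_outliers at line 2
  4: logged in update_gauge at line 10
A correct fix: line 3: replace `2` with `0`.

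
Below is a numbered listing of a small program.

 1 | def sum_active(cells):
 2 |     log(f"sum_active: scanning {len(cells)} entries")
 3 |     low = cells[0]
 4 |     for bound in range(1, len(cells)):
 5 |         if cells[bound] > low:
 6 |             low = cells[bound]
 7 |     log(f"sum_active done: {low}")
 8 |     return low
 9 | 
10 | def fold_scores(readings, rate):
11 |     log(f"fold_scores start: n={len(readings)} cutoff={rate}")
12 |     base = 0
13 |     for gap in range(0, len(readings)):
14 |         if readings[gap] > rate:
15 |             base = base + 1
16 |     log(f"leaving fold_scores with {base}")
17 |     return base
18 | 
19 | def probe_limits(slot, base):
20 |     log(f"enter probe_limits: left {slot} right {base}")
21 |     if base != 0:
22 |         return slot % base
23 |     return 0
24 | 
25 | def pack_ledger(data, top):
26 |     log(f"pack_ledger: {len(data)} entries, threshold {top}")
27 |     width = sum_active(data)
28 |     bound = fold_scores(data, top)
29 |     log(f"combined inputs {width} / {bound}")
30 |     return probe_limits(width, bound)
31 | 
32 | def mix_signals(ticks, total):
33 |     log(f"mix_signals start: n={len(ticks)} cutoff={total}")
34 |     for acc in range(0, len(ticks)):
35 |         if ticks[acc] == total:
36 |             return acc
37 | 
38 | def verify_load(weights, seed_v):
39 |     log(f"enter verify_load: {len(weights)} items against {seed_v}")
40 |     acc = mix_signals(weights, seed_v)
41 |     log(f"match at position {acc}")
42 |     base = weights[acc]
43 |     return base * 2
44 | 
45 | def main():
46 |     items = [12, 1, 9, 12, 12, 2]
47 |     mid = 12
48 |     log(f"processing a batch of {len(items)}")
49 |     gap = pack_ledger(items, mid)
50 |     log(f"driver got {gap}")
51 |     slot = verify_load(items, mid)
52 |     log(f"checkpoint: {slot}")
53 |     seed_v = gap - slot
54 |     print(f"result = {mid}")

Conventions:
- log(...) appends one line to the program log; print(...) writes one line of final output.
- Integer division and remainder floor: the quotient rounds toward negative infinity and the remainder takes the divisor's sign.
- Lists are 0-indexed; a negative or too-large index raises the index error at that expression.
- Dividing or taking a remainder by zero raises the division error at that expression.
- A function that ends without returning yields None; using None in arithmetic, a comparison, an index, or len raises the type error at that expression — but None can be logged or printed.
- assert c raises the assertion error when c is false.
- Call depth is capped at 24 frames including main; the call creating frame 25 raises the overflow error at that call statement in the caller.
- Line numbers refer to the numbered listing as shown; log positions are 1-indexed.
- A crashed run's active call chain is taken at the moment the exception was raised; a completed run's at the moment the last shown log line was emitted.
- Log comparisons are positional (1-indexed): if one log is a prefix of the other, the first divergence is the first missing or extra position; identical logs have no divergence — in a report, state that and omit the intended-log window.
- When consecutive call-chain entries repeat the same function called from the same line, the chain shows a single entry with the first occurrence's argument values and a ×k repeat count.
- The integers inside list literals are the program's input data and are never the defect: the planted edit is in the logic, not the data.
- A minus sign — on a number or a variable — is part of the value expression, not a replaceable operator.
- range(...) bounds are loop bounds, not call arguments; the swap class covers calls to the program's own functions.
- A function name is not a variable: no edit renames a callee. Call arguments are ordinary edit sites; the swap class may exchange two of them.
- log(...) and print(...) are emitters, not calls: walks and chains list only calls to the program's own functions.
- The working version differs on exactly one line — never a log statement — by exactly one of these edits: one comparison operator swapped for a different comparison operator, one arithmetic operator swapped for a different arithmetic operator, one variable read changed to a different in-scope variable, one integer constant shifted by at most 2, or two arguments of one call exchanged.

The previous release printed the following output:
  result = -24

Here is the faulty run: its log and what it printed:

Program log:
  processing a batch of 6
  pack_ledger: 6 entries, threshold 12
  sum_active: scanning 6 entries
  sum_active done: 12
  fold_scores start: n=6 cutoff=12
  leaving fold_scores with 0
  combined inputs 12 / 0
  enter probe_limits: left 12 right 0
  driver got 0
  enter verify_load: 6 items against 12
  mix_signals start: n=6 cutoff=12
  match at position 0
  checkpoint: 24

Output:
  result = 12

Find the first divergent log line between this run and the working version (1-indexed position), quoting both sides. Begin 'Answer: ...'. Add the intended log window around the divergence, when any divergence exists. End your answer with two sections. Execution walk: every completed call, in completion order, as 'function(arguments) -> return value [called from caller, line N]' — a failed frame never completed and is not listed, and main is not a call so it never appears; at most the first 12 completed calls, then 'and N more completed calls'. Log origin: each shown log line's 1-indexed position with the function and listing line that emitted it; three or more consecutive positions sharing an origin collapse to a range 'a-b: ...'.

Answer: none — the logs agree in full.
Execution walk:
  sum_active([12, 1, 9, 12, 12, 2]) -> 12  [called from pack_ledger, line 27]
  fold_scores([12, 1, 9, 12, 12, 2], 12) -> 0  [called from pack_ledger, line 28]
  probe_limits(12, 0) -> 0  [called from pack_ledger, line 30]
  pack_ledger([12, 1, 9, 12, 12, 2], 12) -> 0  [called from main, line 49]
  mix_signals([12, 1, 9, 12, 12, 2], 12) -> 0  [called from verify_load, line 40]
  verify_load([12, 1, 9, 12, 12, 2], 12) -> 24  [called from main, line 51]
Log origin:
  1 — main, line 48
  2 — pack_ledger, line 26
  3 — sum_active, line 2
  4 — sum_active, line 7
  5 — fold_scores, line 11
  6 — fold_scores, line 16
  7 — pack_ledger, line 29
  8 — probe_limits, line 20
  9 — main, line 50
  10 — verify_load, line 39
  11 — mix_signals, line 33
  12 — verify_load, line 41
  13 — main, line 52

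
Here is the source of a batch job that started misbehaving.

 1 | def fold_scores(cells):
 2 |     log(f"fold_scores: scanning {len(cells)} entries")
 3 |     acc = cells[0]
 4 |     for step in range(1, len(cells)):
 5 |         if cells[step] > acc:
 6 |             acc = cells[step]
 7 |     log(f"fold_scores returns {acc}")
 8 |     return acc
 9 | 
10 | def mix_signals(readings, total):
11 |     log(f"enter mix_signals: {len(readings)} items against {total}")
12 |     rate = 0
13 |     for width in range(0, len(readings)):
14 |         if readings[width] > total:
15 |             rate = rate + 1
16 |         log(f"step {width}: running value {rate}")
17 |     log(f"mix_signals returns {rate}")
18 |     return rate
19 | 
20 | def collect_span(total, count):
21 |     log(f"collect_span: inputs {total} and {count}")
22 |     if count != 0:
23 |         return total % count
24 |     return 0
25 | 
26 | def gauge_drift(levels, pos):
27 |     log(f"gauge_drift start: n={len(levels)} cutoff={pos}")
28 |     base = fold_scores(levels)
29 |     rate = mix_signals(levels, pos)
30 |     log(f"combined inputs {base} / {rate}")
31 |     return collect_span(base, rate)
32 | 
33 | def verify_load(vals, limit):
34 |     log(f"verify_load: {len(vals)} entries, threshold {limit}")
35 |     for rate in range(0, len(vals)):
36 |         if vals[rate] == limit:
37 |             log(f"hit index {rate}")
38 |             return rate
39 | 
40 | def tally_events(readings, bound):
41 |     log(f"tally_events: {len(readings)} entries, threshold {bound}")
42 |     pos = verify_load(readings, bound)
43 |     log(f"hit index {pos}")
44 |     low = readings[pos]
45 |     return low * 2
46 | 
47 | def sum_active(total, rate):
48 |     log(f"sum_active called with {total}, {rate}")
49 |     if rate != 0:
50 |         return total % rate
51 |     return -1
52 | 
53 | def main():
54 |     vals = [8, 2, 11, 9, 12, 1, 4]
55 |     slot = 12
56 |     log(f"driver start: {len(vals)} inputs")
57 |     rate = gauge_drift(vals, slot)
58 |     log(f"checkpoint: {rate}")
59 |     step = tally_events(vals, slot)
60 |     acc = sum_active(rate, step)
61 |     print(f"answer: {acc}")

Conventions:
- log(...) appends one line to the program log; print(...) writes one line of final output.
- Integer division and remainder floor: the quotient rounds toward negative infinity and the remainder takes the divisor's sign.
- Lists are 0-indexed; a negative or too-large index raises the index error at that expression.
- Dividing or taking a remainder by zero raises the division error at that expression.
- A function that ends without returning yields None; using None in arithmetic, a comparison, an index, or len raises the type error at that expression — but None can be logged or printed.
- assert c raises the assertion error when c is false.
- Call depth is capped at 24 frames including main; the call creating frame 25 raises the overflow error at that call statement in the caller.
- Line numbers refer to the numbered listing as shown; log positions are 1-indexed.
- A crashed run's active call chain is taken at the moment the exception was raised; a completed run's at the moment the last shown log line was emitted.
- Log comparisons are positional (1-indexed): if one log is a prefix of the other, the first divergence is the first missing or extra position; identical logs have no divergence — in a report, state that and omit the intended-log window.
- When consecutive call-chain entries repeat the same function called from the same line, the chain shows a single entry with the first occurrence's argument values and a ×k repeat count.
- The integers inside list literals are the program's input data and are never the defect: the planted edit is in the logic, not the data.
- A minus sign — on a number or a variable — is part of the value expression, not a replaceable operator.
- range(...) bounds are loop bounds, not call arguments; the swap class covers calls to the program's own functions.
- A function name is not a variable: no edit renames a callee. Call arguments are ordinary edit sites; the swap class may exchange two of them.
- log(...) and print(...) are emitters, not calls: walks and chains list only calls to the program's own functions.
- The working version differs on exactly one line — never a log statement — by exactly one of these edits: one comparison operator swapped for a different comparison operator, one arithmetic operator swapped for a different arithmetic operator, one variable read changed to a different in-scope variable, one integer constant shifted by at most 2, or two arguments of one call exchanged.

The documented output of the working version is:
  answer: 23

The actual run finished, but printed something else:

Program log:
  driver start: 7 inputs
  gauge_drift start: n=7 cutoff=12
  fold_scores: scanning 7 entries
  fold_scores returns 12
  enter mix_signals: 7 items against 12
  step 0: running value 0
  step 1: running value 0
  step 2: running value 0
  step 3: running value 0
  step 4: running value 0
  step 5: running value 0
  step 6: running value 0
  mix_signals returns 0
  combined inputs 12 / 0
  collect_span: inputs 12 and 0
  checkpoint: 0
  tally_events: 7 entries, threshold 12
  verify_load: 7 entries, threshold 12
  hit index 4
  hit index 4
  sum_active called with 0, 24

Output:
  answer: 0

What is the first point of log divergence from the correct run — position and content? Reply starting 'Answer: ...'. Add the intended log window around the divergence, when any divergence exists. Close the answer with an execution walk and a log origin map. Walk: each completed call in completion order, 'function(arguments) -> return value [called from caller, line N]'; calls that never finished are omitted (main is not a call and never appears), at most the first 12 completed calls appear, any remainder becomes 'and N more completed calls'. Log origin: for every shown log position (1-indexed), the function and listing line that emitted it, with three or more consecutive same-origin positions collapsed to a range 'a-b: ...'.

Answer: position 16 — the shown line 'checkpoint: 0' should read 'checkpoint: -1'.
Intended log window:
  14: combined inputs 12 / 0
  15: collect_span: inputs 12 and 0
  16: checkpoint: -1
  17: tally_events: 7 entries, threshold 12
Execution walk:
  fold_scores([8, 2, 11, 9, 12, 1, 4]) -> 12  [called from gauge_drift, line 28]
  mix_signals([8, 2, 11, 9, 12, 1, 4], 12) -> 0  [called from gauge_drift, line 29]
  collect_span(12, 0) -> 0  [called from gauge_drift, line 31]
  gauge_drift([8, 2, 11, 9, 12, 1, 4], 12) -> 0  [called from main, line 57]
  verify_load([8, 2, 11, 9, 12, 1, 4], 12) -> 4  [called from tally_events, line 42]
  tally_events([8, 2, 11, 9, 12, 1, 4], 12) -> 24  [called from main, line 59]
  sum_active(0, 24) -> 0  [called from main, line 60]
Origin of each log line:
  1: logged in main at line 56
  2: logged in gauge_drift at line 27
  3: logged in fold_scores at line 2
  4: logged in fold_scores at line 7
  5: logged in mix_signals at line 11
  6-12: logged in mix_signals at line 16
  13: logged in mix_signals at line 17
  14: logged in gauge_drift at line 30
  15: logged in collect_span at line 21
  16: logged in main at line 58
  17: logged in tally_events at line 41
  18: logged in verify_load at line 34
  19: logged in verify_load at line 37
  20: logged in tally_events at line 43
  21: logged in sum_active at line 48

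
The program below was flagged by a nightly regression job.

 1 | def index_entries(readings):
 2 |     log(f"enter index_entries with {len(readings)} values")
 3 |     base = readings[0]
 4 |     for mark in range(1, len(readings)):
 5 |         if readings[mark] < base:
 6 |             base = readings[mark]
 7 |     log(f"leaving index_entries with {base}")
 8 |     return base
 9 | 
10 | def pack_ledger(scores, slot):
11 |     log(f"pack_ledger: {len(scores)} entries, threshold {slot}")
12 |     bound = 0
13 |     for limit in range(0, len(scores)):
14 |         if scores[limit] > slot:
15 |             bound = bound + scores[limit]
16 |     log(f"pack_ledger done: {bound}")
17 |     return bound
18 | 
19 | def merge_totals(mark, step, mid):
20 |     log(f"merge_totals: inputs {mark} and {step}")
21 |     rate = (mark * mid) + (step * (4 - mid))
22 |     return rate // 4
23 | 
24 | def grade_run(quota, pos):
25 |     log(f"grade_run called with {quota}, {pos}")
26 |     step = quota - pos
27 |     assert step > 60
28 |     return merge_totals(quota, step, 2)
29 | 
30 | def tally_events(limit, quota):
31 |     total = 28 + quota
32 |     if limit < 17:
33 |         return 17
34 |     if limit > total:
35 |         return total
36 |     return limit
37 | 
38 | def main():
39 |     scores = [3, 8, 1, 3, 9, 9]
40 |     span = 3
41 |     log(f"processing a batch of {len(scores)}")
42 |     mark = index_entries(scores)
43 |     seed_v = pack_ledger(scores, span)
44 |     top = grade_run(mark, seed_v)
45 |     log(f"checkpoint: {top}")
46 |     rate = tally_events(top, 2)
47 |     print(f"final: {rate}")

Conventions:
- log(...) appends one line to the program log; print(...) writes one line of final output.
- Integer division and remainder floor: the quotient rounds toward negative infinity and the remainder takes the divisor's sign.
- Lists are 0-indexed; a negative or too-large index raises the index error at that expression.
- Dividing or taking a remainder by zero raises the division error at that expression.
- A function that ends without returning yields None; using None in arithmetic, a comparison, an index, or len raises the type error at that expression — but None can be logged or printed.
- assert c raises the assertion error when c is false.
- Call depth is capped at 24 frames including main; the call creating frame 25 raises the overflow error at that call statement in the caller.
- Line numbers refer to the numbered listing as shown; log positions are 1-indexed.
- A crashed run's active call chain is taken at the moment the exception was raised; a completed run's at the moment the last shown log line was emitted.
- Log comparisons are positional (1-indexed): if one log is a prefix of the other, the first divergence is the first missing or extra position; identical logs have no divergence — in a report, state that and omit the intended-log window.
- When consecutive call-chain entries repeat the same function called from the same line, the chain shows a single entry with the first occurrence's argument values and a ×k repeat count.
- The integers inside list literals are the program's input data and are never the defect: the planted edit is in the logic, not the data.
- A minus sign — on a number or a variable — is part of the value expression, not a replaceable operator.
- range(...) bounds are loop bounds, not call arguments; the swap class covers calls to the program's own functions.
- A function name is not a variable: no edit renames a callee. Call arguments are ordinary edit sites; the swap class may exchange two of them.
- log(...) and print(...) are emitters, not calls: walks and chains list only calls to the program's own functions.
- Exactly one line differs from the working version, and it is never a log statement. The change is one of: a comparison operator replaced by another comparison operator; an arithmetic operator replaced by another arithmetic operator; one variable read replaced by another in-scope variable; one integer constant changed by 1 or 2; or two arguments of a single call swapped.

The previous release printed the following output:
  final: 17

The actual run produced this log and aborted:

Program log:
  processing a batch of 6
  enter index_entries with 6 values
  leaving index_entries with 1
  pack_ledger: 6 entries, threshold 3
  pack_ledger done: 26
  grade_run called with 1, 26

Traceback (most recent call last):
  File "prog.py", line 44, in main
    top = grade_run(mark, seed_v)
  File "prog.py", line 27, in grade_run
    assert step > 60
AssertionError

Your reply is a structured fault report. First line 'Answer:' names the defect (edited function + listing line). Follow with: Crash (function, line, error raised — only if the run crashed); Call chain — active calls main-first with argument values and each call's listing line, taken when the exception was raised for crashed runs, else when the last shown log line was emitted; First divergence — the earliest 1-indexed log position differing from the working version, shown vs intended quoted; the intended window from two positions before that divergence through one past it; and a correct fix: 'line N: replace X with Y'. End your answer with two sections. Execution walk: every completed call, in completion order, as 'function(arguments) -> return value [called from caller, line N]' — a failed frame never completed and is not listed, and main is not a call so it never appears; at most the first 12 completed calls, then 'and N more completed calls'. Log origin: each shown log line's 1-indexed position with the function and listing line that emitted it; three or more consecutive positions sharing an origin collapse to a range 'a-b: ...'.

Answer: the defect is in grade_run at line 27.
The tell: The faulty run's log stops after 6 lines; the working version's next line would be 'merge_totals: inputs 1 and -25'.
Crash: grade_run, line 27, AssertionError.
Call chain: main -> grade_run(1, 26) (called at line 44).
First divergence: position 7; the shown log stops at 6 lines while the working version next logs 'merge_totals: inputs 1 and -25'.
Intended log window:
  5: pack_ledger done: 26
  6: grade_run called with 1, 26
  7: merge_totals: inputs 1 and -25
  8: checkpoint: -12
Execution walk:
  index_entries([3, 8, 1, 3, 9, 9]) -> 1  [called from main, line 42]
  pack_ledger([3, 8, 1, 3, 9, 9], 3) -> 26  [called from main, line 43]
Log origins:
  1: from main, line 41
  2: from index_entries, line 2
  3: from index_entries, line 7
  4: from pack_ledger, line 11
  5: from pack_ledger, line 16
  6: from grade_run, line 25
A correct fix: line 27: replace `>` with `<=`.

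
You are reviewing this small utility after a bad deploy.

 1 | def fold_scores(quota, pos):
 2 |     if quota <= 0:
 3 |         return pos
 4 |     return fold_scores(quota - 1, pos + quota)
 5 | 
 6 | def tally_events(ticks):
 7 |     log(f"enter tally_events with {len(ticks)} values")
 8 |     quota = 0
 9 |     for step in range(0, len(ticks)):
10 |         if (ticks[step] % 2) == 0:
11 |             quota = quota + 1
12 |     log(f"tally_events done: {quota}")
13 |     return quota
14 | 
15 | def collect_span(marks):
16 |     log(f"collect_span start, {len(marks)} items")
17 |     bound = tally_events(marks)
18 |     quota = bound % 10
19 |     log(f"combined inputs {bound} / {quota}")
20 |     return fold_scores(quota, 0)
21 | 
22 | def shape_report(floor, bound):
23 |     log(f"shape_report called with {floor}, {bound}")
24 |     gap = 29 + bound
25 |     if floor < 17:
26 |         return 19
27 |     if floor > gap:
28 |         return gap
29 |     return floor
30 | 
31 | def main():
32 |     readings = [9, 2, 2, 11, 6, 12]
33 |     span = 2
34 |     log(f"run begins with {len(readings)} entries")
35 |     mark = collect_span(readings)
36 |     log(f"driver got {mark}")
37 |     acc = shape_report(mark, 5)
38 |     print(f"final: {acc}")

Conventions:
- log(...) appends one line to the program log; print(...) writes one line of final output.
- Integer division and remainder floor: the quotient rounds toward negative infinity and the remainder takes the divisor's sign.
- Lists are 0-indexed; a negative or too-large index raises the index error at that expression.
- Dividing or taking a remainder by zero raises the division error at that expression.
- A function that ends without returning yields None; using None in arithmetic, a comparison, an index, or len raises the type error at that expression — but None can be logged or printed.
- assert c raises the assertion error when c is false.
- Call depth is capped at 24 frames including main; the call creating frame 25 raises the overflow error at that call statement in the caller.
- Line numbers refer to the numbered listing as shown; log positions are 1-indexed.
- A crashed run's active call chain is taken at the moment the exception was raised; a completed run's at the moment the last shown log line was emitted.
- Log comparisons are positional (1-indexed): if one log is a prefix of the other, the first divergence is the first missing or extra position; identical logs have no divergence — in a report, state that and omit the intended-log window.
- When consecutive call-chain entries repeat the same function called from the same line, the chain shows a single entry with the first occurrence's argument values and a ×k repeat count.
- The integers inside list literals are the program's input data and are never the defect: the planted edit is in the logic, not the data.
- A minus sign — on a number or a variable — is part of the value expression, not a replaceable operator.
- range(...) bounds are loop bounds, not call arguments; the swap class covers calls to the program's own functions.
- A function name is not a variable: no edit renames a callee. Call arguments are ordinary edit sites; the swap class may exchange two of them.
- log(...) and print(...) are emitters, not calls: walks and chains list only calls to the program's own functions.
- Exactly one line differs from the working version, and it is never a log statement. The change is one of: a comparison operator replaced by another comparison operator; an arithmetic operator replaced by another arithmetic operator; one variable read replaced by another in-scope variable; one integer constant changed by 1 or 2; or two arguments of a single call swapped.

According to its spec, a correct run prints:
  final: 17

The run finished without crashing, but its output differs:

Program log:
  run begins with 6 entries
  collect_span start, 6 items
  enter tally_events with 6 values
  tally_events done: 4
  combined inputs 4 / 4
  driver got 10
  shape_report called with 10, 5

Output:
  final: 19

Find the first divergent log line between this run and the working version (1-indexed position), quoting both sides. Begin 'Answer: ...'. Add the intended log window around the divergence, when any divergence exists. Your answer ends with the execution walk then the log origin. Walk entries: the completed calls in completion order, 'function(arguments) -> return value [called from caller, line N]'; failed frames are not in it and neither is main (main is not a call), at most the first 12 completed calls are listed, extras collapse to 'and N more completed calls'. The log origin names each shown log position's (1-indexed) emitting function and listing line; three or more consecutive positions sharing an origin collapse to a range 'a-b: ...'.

Answer: none — the logs agree in full.
Execution walk:
  tally_events([9, 2, 2, 11, 6, 12]) -> 4  [called from collect_span, line 17]
  fold_scores(0, 10) -> 10  [called from fold_scores, line 4]
  fold_scores(1, 9) -> 10  [called from fold_scores, line 4]
  fold_scores(2, 7) -> 10  [called from fold_scores, line 4]
  fold_scores(3, 4) -> 10  [called from fold_scores, line 4]
  fold_scores(4, 0) -> 10  [called from collect_span, line 20]
  collect_span([9, 2, 2, 11, 6, 12]) -> 10  [called from main, line 35]
  shape_report(10, 5) -> 19  [called from main, line 37]
Log origins:
  1: emitted by main (line 34)
  2: emitted by collect_span (line 16)
  3: emitted by tally_events (line 7)
  4: emitted by tally_events (line 12)
  5: emitted by collect_span (line 19)
  6: emitted by main (line 36)
  7: emitted by shape_report (line 23)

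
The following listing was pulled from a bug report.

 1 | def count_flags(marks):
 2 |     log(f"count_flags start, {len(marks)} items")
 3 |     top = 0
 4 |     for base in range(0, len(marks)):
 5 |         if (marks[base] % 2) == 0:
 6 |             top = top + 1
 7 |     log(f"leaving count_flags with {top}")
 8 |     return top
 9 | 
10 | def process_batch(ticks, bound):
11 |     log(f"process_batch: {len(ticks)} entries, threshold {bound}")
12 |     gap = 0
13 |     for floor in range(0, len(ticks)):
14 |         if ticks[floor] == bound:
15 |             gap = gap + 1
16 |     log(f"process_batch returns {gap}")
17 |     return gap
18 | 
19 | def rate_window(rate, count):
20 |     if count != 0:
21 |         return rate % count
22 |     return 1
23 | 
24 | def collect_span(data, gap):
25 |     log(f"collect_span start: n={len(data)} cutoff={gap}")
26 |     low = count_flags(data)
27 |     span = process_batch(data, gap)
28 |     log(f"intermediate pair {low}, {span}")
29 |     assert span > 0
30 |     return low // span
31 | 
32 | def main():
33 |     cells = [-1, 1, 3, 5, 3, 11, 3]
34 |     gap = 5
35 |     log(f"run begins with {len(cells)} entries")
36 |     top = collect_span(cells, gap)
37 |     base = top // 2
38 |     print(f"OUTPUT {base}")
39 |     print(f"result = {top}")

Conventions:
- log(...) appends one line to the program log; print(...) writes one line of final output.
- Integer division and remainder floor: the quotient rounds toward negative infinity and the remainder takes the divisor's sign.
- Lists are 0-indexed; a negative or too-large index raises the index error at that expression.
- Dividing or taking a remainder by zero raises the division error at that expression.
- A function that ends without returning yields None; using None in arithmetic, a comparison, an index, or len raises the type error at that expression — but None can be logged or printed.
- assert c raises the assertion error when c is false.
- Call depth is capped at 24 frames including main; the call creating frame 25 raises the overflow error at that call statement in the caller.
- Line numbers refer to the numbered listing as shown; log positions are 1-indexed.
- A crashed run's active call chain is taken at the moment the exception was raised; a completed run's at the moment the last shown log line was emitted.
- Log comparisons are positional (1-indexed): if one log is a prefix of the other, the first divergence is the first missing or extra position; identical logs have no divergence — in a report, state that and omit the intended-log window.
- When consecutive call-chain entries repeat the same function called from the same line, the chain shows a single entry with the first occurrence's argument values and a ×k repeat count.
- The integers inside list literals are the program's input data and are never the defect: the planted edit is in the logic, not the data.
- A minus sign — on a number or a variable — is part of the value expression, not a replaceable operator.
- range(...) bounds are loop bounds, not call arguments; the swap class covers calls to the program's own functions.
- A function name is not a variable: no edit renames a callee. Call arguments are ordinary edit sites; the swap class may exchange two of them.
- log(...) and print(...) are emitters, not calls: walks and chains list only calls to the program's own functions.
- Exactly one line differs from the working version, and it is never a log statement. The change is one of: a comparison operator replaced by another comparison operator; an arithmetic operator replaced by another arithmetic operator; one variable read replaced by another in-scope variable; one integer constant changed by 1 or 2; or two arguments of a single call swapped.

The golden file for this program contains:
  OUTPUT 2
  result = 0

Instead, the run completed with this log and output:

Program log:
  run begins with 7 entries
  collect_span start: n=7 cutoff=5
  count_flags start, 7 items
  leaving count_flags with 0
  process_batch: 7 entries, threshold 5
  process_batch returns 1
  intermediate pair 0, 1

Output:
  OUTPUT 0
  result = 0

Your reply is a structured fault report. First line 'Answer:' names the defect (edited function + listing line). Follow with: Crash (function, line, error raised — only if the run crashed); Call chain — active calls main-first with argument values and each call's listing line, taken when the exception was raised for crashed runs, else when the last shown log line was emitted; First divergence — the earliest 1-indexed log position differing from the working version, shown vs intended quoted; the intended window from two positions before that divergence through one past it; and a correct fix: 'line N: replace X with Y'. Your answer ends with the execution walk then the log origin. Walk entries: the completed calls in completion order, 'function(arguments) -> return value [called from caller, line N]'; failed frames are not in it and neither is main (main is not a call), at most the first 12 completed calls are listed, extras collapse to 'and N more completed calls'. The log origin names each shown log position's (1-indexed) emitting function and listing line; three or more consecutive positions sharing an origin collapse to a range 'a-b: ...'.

Answer: the defect is in main at line 37.
Key observation: Nothing in the log betrays the bug — only the output does.
Call chain: main -> collect_span([-1, 1, 3, 5, 3, 11, 3], 5) (called at line 36).
First divergence: none — the logs agree in full.
Execution walk:
  count_flags([-1, 1, 3, 5, 3, 11, 3]) -> 0  [called from collect_span, line 26]
  process_batch([-1, 1, 3, 5, 3, 11, 3], 5) -> 1  [called from collect_span, line 27]
  collect_span([-1, 1, 3, 5, 3, 11, 3], 5) -> 0  [called from main, line 36]
Log line origins:
  1: logged in main at line 35
  2: logged in collect_span at line 25
  3: logged in count_flags at line 2
  4: logged in count_flags at line 7
  5: logged in process_batch at line 11
  6: logged in process_batch at line 16
  7: logged in collect_span at line 28
A correct fix: line 37: replace `//` with `+`.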